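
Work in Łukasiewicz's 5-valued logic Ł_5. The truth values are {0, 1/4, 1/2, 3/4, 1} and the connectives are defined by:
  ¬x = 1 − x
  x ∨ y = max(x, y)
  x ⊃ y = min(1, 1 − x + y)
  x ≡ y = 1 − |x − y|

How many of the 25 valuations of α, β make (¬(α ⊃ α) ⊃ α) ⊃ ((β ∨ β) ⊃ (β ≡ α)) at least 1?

19

value 1: 19 assignments (counts)
value 3/4: 2 assignments
value 1/2: 2 assignments
value 1/4: 1 assignment
value 0: 1 assignment
So 19 of the 25 assignments meet the threshold.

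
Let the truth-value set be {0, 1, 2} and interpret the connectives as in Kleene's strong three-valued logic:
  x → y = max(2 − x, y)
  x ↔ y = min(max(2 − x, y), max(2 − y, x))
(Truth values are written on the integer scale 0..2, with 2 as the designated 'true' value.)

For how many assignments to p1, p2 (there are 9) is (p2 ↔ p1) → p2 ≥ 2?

4

p1 = 0, p2 = 0 ↦ 0  <
p1 = 0, p2 = 1 ↦ 1  <
p1 = 0, p2 = 2 ↦ 2  ≥
p1 = 1, p2 = 0 ↦ 1  <
p1 = 1, p2 = 1 ↦ 1  <
p1 = 1, p2 = 2 ↦ 2  ≥
p1 = 2, p2 = 0 ↦ 2  ≥
p1 = 2, p2 = 1 ↦ 1  <
p1 = 2, p2 = 2 ↦ 2  ≥
So 4 of the 9 assignments meet the threshold.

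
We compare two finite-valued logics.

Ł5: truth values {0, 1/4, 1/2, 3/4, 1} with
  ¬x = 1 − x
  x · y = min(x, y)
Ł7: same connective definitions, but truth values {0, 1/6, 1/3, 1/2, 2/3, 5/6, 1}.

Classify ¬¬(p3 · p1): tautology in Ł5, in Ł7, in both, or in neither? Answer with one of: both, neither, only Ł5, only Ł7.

neither

In Ł5: at p1 = 0, p3 = 0 the value is 0 — not a tautology.
In Ł7: at p1 = 0, p3 = 0 the value is 0 — not a tautology.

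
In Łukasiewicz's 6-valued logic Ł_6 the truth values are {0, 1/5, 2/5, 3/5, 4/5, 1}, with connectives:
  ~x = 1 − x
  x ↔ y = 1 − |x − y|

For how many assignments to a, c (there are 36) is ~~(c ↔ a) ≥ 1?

6

value 1: 6 assignments (counts)
value 4/5: 10 assignments
value 3/5: 8 assignments
value 2/5: 6 assignments
value 1/5: 4 assignments
value 0: 2 assignments
So 6 of the 36 assignments meet the threshold.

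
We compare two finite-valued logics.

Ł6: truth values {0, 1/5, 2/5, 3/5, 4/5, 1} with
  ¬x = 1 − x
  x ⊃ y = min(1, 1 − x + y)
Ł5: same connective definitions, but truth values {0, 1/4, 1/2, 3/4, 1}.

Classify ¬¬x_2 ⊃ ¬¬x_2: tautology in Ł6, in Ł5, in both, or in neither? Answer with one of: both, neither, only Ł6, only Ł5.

both

In Ł6: every assignment gives 1 — tautology.
In Ł5: every assignment gives 1 — tautology.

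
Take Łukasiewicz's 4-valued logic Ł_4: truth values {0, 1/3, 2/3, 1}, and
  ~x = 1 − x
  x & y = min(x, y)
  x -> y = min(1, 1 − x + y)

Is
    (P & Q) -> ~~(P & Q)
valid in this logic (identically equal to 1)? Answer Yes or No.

Yes

P = 0, Q = 0 ↦ 1
P = 0, Q = 1/3 ↦ 1
P = 0, Q = 2/3 ↦ 1
P = 0, Q = 1 ↦ 1
P = 1/3, Q = 0 ↦ 1
P = 1/3, Q = 1/3 ↦ 1
P = 1/3, Q = 2/3 ↦ 1
P = 1/3, Q = 1 ↦ 1
P = 2/3, Q = 0 ↦ 1
P = 2/3, Q = 1/3 ↦ 1
P = 2/3, Q = 2/3 ↦ 1
P = 2/3, Q = 1 ↦ 1
P = 1, Q = 0 ↦ 1
P = 1, Q = 1/3 ↦ 1
P = 1, Q = 2/3 ↦ 1
P = 1, Q = 1 ↦ 1
Every assignment gives a value ≥ 1.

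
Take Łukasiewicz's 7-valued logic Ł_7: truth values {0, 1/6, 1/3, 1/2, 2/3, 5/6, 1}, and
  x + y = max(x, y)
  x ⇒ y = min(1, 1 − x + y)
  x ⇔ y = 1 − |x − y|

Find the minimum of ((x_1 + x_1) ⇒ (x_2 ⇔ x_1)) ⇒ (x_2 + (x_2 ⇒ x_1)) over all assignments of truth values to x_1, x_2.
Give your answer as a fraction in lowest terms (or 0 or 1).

1/2

Take x_1 = 0, x_2 = 1/2:
x_1 + x_1 = 0 + 0 = 0
x_2 ⇔ x_1 = 1/2 ⇔ 0 = 1/2
(x_1 + x_1) ⇒ (x_2 ⇔ x_1) = 0 ⇒ 1/2 = 1
x_2 ⇒ x_1 = 1/2 ⇒ 0 = 1/2
x_2 + (x_2 ⇒ x_1) = 1/2 + 1/2 = 1/2
((x_1 + x_1) ⇒ (x_2 ⇔ x_1)) ⇒ (x_2 + (x_2 ⇒ x_1)) = 1 ⇒ 1/2 = 1/2
No assignment yields a value below 1/2, so this is the minimum.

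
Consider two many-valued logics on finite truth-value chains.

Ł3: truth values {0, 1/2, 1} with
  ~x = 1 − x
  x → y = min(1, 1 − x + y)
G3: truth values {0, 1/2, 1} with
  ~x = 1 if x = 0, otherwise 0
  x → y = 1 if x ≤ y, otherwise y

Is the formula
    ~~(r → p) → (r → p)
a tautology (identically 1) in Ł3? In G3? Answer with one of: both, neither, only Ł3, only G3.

only Ł3

In Ł3: every assignment gives 1 — tautology.
In G3: at p = 1/2, r = 1 the value is 1/2 — not a tautology.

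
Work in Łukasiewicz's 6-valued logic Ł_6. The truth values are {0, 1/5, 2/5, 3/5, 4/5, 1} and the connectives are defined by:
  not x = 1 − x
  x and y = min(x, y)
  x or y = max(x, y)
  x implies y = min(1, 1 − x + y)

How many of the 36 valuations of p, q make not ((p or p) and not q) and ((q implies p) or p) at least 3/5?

21

value 1: 2 assignments (counts)
value 4/5: 8 assignments (counts)
value 3/5: 11 assignments (counts)
value 2/5: 8 assignments
value 1/5: 5 assignments
value 0: 2 assignments
So 21 of the 36 assignments meet the threshold.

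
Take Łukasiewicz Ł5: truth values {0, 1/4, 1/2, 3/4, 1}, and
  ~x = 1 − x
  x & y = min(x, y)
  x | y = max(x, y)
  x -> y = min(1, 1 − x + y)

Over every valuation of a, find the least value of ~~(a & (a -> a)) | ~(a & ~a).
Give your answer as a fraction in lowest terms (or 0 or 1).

Take a = 1/2:
a -> a = 1/2 -> 1/2 = 1
a & (a -> a) = 1/2 & 1 = 1/2
~(a & (a -> a)) = ~1/2 = 1/2
~~(a & (a -> a)) = ~1/2 = 1/2
~a = ~1/2 = 1/2
a & ~a = 1/2 & 1/2 = 1/2
~(a & ~a) = ~1/2 = 1/2
~~(a & (a -> a)) | ~(a & ~a) = 1/2 | 1/2 = 1/2
No assignment yields a value below 1/2, so this is the minimum.

1/2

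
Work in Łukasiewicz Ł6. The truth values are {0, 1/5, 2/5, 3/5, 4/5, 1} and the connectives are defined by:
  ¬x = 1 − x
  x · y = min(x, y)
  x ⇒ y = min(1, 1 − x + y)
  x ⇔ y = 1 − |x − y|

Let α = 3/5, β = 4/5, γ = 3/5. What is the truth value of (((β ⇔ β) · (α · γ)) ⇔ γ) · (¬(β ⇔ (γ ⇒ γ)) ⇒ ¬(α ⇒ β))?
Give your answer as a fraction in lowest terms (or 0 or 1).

4/5

β ⇔ β = 4/5 ⇔ 4/5 = 1
α · γ = 3/5 · 3/5 = 3/5
(β ⇔ β) · (α · γ) = 1 · 3/5 = 3/5
((β ⇔ β) · (α · γ)) ⇔ γ = 3/5 ⇔ 3/5 = 1
γ ⇒ γ = 3/5 ⇒ 3/5 = 1
β ⇔ (γ ⇒ γ) = 4/5 ⇔ 1 = 4/5
¬(β ⇔ (γ ⇒ γ)) = ¬4/5 = 1/5
α ⇒ β = 3/5 ⇒ 4/5 = 1
¬(α ⇒ β) = ¬1 = 0
¬(β ⇔ (γ ⇒ γ)) ⇒ ¬(α ⇒ β) = 1/5 ⇒ 0 = 4/5
(((β ⇔ β) · (α · γ)) ⇔ γ) · (¬(β ⇔ (γ ⇒ γ)) ⇒ ¬(α ⇒ β)) = 1 · 4/5 = 4/5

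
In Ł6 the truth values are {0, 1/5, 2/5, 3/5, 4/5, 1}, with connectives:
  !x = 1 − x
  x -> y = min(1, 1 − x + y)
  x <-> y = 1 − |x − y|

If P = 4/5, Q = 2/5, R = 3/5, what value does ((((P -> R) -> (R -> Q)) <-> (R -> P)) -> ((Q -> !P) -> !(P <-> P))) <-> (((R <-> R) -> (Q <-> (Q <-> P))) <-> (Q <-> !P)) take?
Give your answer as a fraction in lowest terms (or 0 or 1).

1/5

P -> R = 4/5 -> 3/5 = 4/5
R -> Q = 3/5 -> 2/5 = 4/5
(P -> R) -> (R -> Q) = 4/5 -> 4/5 = 1
R -> P = 3/5 -> 4/5 = 1
((P -> R) -> (R -> Q)) <-> (R -> P) = 1 <-> 1 = 1
!P = !4/5 = 1/5
Q -> !P = 2/5 -> 1/5 = 4/5
P <-> P = 4/5 <-> 4/5 = 1
!(P <-> P) = !1 = 0
(Q -> !P) -> !(P <-> P) = 4/5 -> 0 = 1/5
(((P -> R) -> (R -> Q)) <-> (R -> P)) -> ((Q -> !P) -> !(P <-> P)) = 1 -> 1/5 = 1/5
R <-> R = 3/5 <-> 3/5 = 1
Q <-> P = 2/5 <-> 4/5 = 3/5
Q <-> (Q <-> P) = 2/5 <-> 3/5 = 4/5
(R <-> R) -> (Q <-> (Q <-> P)) = 1 -> 4/5 = 4/5
!P = !4/5 = 1/5
Q <-> !P = 2/5 <-> 1/5 = 4/5
((R <-> R) -> (Q <-> (Q <-> P))) <-> (Q <-> !P) = 4/5 <-> 4/5 = 1
((((P -> R) -> (R -> Q)) <-> (R -> P)) -> ((Q -> !P) -> !(P <-> P))) <-> (((R <-> R) -> (Q <-> (Q <-> P))) <-> (Q <-> !P)) = 1/5 <-> 1 = 1/5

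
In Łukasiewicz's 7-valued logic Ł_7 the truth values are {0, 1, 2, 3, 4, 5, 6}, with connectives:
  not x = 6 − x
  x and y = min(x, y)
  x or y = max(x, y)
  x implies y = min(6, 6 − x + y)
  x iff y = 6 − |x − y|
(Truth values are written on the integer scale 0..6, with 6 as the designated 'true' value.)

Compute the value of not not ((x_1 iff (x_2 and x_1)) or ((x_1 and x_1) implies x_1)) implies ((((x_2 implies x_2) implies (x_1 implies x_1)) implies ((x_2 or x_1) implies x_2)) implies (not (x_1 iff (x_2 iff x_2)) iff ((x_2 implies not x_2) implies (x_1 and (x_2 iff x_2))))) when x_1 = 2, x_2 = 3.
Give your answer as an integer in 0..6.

x_2 and x_1 = 3 and 2 = 2
x_1 iff (x_2 and x_1) = 2 iff 2 = 6
x_1 and x_1 = 2 and 2 = 2
(x_1 and x_1) implies x_1 = 2 implies 2 = 6
(x_1 iff (x_2 and x_1)) or ((x_1 and x_1) implies x_1) = 6 or 6 = 6
not ((x_1 iff (x_2 and x_1)) or ((x_1 and x_1) implies x_1)) = not 6 = 0
not not ((x_1 iff (x_2 and x_1)) or ((x_1 and x_1) implies x_1)) = not 0 = 6
x_2 implies x_2 = 3 implies 3 = 6
x_1 implies x_1 = 2 implies 2 = 6
(x_2 implies x_2) implies (x_1 implies x_1) = 6 implies 6 = 6
x_2 or x_1 = 3 or 2 = 3
(x_2 or x_1) implies x_2 = 3 implies 3 = 6
((x_2 implies x_2) implies (x_1 implies x_1)) implies ((x_2 or x_1) implies x_2) = 6 implies 6 = 6
x_2 iff x_2 = 3 iff 3 = 6
x_1 iff (x_2 iff x_2) = 2 iff 6 = 2
not (x_1 iff (x_2 iff x_2)) = not 2 = 4
not x_2 = not 3 = 3
x_2 implies not x_2 = 3 implies 3 = 6
x_2 iff x_2 = 3 iff 3 = 6
x_1 and (x_2 iff x_2) = 2 and 6 = 2
(x_2 implies not x_2) implies (x_1 and (x_2 iff x_2)) = 6 implies 2 = 2
not (x_1 iff (x_2 iff x_2)) iff ((x_2 implies not x_2) implies (x_1 and (x_2 iff x_2))) = 4 iff 2 = 4
(((x_2 implies x_2) implies (x_1 implies x_1)) implies ((x_2 or x_1) implies x_2)) implies (not (x_1 iff (x_2 iff x_2)) iff ((x_2 implies not x_2) implies (x_1 and (x_2 iff x_2)))) = 6 implies 4 = 4
not not ((x_1 iff (x_2 and x_1)) or ((x_1 and x_1) implies x_1)) implies ((((x_2 implies x_2) implies (x_1 implies x_1)) implies ((x_2 or x_1) implies x_2)) implies (not (x_1 iff (x_2 iff x_2)) iff ((x_2 implies not x_2) implies (x_1 and (x_2 iff x_2))))) = 6 implies 4 = 4

4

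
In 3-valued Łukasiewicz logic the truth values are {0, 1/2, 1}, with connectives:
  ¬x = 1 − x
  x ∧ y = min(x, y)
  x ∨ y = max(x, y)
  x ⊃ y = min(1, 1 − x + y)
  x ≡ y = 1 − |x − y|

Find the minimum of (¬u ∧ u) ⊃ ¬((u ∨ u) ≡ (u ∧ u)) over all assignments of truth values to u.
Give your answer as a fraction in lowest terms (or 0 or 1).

1/2

Take u = 1/2:
¬u = ¬1/2 = 1/2
¬u ∧ u = 1/2 ∧ 1/2 = 1/2
u ∨ u = 1/2 ∨ 1/2 = 1/2
u ∧ u = 1/2 ∧ 1/2 = 1/2
(u ∨ u) ≡ (u ∧ u) = 1/2 ≡ 1/2 = 1
¬((u ∨ u) ≡ (u ∧ u)) = ¬1 = 0
(¬u ∧ u) ⊃ ¬((u ∨ u) ≡ (u ∧ u)) = 1/2 ⊃ 0 = 1/2
No assignment yields a value below 1/2, so this is the minimum.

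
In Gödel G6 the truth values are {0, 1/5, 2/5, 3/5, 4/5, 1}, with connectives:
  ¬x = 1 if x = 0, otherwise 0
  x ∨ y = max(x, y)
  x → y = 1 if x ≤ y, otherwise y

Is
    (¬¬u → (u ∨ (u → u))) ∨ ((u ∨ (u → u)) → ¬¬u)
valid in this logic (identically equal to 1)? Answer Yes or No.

Yes

u = 0 ↦ 1
u = 1/5 ↦ 1
u = 2/5 ↦ 1
u = 3/5 ↦ 1
u = 4/5 ↦ 1
u = 1 ↦ 1
Every assignment gives a value ≥ 1.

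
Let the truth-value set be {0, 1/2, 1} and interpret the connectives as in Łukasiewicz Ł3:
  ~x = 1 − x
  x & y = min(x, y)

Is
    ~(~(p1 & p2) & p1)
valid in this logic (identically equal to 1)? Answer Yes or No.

No

Counterexample: take p1 = 1/2, p2 = 0.
p1 & p2 = 1/2 & 0 = 0
~(p1 & p2) = ~0 = 1
~(p1 & p2) & p1 = 1 & 1/2 = 1/2
~(~(p1 & p2) & p1) = ~1/2 = 1/2
This gives 1/2 ≠ 1.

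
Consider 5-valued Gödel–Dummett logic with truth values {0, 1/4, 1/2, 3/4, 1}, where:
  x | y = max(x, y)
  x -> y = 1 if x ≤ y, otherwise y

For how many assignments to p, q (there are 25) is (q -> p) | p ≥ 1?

15

value 1: 15 assignments (counts)
value 3/4: 1 assignment
value 1/2: 2 assignments
value 1/4: 3 assignments
value 0: 4 assignments
So 15 of the 25 assignments meet the threshold.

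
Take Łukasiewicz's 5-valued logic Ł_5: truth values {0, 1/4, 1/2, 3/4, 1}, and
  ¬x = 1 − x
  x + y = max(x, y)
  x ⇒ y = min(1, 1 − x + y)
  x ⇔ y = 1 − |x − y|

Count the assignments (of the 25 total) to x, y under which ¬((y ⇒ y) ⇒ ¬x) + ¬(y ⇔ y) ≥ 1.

value 1: 5 assignments (counts)
value 3/4: 5 assignments
value 1/2: 5 assignments
value 1/4: 5 assignments
value 0: 5 assignments
So 5 of the 25 assignments meet the threshold.

5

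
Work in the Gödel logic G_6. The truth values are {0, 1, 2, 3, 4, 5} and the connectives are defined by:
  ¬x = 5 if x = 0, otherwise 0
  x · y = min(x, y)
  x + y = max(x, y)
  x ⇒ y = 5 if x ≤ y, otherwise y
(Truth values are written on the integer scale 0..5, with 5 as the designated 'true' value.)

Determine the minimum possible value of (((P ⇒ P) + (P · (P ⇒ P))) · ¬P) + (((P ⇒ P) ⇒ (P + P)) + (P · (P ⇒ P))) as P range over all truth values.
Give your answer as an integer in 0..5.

1

Take P = 1:
P ⇒ P = 1 ⇒ 1 = 5
P ⇒ P = 1 ⇒ 1 = 5
P · (P ⇒ P) = 1 · 5 = 1
(P ⇒ P) + (P · (P ⇒ P)) = 5 + 1 = 5
¬P = ¬1 = 0
((P ⇒ P) + (P · (P ⇒ P))) · ¬P = 5 · 0 = 0
P ⇒ P = 1 ⇒ 1 = 5
P + P = 1 + 1 = 1
(P ⇒ P) ⇒ (P + P) = 5 ⇒ 1 = 1
P ⇒ P = 1 ⇒ 1 = 5
P · (P ⇒ P) = 1 · 5 = 1
((P ⇒ P) ⇒ (P + P)) + (P · (P ⇒ P)) = 1 + 1 = 1
(((P ⇒ P) + (P · (P ⇒ P))) · ¬P) + (((P ⇒ P) ⇒ (P + P)) + (P · (P ⇒ P))) = 0 + 1 = 1
No assignment yields a value below 1, so this is the minimum.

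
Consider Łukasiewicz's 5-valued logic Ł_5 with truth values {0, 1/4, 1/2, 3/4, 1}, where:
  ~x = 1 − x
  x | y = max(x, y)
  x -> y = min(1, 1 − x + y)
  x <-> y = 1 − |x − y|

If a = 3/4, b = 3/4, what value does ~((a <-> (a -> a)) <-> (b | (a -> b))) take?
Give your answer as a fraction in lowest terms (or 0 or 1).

a -> a = 3/4 -> 3/4 = 1
a <-> (a -> a) = 3/4 <-> 1 = 3/4
a -> b = 3/4 -> 3/4 = 1
b | (a -> b) = 3/4 | 1 = 1
(a <-> (a -> a)) <-> (b | (a -> b)) = 3/4 <-> 1 = 3/4
~((a <-> (a -> a)) <-> (b | (a -> b))) = ~3/4 = 1/4

1/4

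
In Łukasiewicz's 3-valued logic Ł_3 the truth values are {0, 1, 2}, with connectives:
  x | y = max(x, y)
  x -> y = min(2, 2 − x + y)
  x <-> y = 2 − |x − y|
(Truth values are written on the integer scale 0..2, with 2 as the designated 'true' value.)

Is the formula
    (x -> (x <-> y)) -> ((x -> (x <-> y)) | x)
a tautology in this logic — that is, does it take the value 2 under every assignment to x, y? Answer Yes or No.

x = 0, y = 0 ↦ 2
x = 0, y = 1 ↦ 2
x = 0, y = 2 ↦ 2
x = 1, y = 0 ↦ 2
x = 1, y = 1 ↦ 2
x = 1, y = 2 ↦ 2
x = 2, y = 0 ↦ 2
x = 2, y = 1 ↦ 2
x = 2, y = 2 ↦ 2
Every assignment gives a value ≥ 2.

Yes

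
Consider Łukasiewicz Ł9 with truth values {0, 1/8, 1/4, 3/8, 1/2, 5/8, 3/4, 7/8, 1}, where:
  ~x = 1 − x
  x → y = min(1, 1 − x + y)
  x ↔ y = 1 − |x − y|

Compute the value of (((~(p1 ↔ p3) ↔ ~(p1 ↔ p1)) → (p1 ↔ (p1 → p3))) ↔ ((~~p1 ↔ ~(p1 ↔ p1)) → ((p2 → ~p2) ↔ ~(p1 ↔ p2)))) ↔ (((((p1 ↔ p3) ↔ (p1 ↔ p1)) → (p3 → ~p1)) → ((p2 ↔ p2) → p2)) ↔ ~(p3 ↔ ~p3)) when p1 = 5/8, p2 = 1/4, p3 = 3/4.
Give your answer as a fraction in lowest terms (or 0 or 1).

3/4

p1 ↔ p3 = 5/8 ↔ 3/4 = 7/8
~(p1 ↔ p3) = ~7/8 = 1/8
p1 ↔ p1 = 5/8 ↔ 5/8 = 1
~(p1 ↔ p1) = ~1 = 0
~(p1 ↔ p3) ↔ ~(p1 ↔ p1) = 1/8 ↔ 0 = 7/8
p1 → p3 = 5/8 → 3/4 = 1
p1 ↔ (p1 → p3) = 5/8 ↔ 1 = 5/8
(~(p1 ↔ p3) ↔ ~(p1 ↔ p1)) → (p1 ↔ (p1 → p3)) = 7/8 → 5/8 = 3/4
~p1 = ~5/8 = 3/8
~~p1 = ~3/8 = 5/8
p1 ↔ p1 = 5/8 ↔ 5/8 = 1
~(p1 ↔ p1) = ~1 = 0
~~p1 ↔ ~(p1 ↔ p1) = 5/8 ↔ 0 = 3/8
~p2 = ~1/4 = 3/4
p2 → ~p2 = 1/4 → 3/4 = 1
p1 ↔ p2 = 5/8 ↔ 1/4 = 5/8
~(p1 ↔ p2) = ~5/8 = 3/8
(p2 → ~p2) ↔ ~(p1 ↔ p2) = 1 ↔ 3/8 = 3/8
(~~p1 ↔ ~(p1 ↔ p1)) → ((p2 → ~p2) ↔ ~(p1 ↔ p2)) = 3/8 → 3/8 = 1
((~(p1 ↔ p3) ↔ ~(p1 ↔ p1)) → (p1 ↔ (p1 → p3))) ↔ ((~~p1 ↔ ~(p1 ↔ p1)) → ((p2 → ~p2) ↔ ~(p1 ↔ p2))) = 3/4 ↔ 1 = 3/4
p1 ↔ p3 = 5/8 ↔ 3/4 = 7/8
p1 ↔ p1 = 5/8 ↔ 5/8 = 1
(p1 ↔ p3) ↔ (p1 ↔ p1) = 7/8 ↔ 1 = 7/8
~p1 = ~5/8 = 3/8
p3 → ~p1 = 3/4 → 3/8 = 5/8
((p1 ↔ p3) ↔ (p1 ↔ p1)) → (p3 → ~p1) = 7/8 → 5/8 = 3/4
p2 ↔ p2 = 1/4 ↔ 1/4 = 1
(p2 ↔ p2) → p2 = 1 → 1/4 = 1/4
(((p1 ↔ p3) ↔ (p1 ↔ p1)) → (p3 → ~p1)) → ((p2 ↔ p2) → p2) = 3/4 → 1/4 = 1/2
~p3 = ~3/4 = 1/4
p3 ↔ ~p3 = 3/4 ↔ 1/4 = 1/2
~(p3 ↔ ~p3) = ~1/2 = 1/2
((((p1 ↔ p3) ↔ (p1 ↔ p1)) → (p3 → ~p1)) → ((p2 ↔ p2) → p2)) ↔ ~(p3 ↔ ~p3) = 1/2 ↔ 1/2 = 1
(((~(p1 ↔ p3) ↔ ~(p1 ↔ p1)) → (p1 ↔ (p1 → p3))) ↔ ((~~p1 ↔ ~(p1 ↔ p1)) → ((p2 → ~p2) ↔ ~(p1 ↔ p2)))) ↔ (((((p1 ↔ p3) ↔ (p1 ↔ p1)) → (p3 → ~p1)) → ((p2 ↔ p2) → p2)) ↔ ~(p3 ↔ ~p3)) = 3/4 ↔ 1 = 3/4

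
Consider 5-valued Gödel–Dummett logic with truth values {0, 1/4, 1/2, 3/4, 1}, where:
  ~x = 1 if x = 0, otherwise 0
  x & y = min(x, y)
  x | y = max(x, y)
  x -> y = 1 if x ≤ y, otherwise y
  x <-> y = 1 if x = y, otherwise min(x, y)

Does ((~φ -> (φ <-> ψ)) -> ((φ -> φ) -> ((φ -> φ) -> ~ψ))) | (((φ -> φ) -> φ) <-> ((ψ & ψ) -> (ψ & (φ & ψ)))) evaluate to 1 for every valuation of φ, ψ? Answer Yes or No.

Counterexample: take φ = 1/4, ψ = 1/4.
~φ = ~1/4 = 0
φ <-> ψ = 1/4 <-> 1/4 = 1
~φ -> (φ <-> ψ) = 0 -> 1 = 1
φ -> φ = 1/4 -> 1/4 = 1
φ -> φ = 1/4 -> 1/4 = 1
~ψ = ~1/4 = 0
(φ -> φ) -> ~ψ = 1 -> 0 = 0
(φ -> φ) -> ((φ -> φ) -> ~ψ) = 1 -> 0 = 0
(~φ -> (φ <-> ψ)) -> ((φ -> φ) -> ((φ -> φ) -> ~ψ)) = 1 -> 0 = 0
φ -> φ = 1/4 -> 1/4 = 1
(φ -> φ) -> φ = 1 -> 1/4 = 1/4
ψ & ψ = 1/4 & 1/4 = 1/4
φ & ψ = 1/4 & 1/4 = 1/4
ψ & (φ & ψ) = 1/4 & 1/4 = 1/4
(ψ & ψ) -> (ψ & (φ & ψ)) = 1/4 -> 1/4 = 1
((φ -> φ) -> φ) <-> ((ψ & ψ) -> (ψ & (φ & ψ))) = 1/4 <-> 1 = 1/4
((~φ -> (φ <-> ψ)) -> ((φ -> φ) -> ((φ -> φ) -> ~ψ))) | (((φ -> φ) -> φ) <-> ((ψ & ψ) -> (ψ & (φ & ψ)))) = 0 | 1/4 = 1/4
This gives 1/4 ≠ 1.

No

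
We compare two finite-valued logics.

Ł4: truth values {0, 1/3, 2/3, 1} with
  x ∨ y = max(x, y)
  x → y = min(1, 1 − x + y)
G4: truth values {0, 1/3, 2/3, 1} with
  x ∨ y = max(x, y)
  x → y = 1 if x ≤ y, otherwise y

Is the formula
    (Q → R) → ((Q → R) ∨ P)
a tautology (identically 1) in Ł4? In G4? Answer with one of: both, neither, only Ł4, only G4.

In Ł4: every assignment gives 1 — tautology.
In G4: every assignment gives 1 — tautology.

both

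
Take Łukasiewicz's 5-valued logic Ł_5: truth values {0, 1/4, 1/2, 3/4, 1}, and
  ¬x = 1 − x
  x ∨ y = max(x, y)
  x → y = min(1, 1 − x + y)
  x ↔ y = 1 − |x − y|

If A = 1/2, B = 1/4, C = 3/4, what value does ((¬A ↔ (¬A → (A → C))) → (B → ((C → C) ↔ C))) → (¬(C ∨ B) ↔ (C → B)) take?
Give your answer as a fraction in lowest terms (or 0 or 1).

3/4

¬A = ¬1/2 = 1/2
¬A = ¬1/2 = 1/2
A → C = 1/2 → 3/4 = 1
¬A → (A → C) = 1/2 → 1 = 1
¬A ↔ (¬A → (A → C)) = 1/2 ↔ 1 = 1/2
C → C = 3/4 → 3/4 = 1
(C → C) ↔ C = 1 ↔ 3/4 = 3/4
B → ((C → C) ↔ C) = 1/4 → 3/4 = 1
(¬A ↔ (¬A → (A → C))) → (B → ((C → C) ↔ C)) = 1/2 → 1 = 1
C ∨ B = 3/4 ∨ 1/4 = 3/4
¬(C ∨ B) = ¬3/4 = 1/4
C → B = 3/4 → 1/4 = 1/2
¬(C ∨ B) ↔ (C → B) = 1/4 ↔ 1/2 = 3/4
((¬A ↔ (¬A → (A → C))) → (B → ((C → C) ↔ C))) → (¬(C ∨ B) ↔ (C → B)) = 1 → 3/4 = 3/4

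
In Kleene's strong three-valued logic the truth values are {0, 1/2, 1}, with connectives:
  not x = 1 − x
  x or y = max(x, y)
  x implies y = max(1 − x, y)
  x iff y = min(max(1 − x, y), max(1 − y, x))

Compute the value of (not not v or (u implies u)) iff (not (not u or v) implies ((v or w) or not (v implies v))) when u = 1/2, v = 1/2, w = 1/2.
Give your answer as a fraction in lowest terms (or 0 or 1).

1/2

not v = not 1/2 = 1/2
not not v = not 1/2 = 1/2
u implies u = 1/2 implies 1/2 = 1/2
not not v or (u implies u) = 1/2 or 1/2 = 1/2
not u = not 1/2 = 1/2
not u or v = 1/2 or 1/2 = 1/2
not (not u or v) = not 1/2 = 1/2
v or w = 1/2 or 1/2 = 1/2
v implies v = 1/2 implies 1/2 = 1/2
not (v implies v) = not 1/2 = 1/2
(v or w) or not (v implies v) = 1/2 or 1/2 = 1/2
not (not u or v) implies ((v or w) or not (v implies v)) = 1/2 implies 1/2 = 1/2
(not not v or (u implies u)) iff (not (not u or v) implies ((v or w) or not (v implies v))) = 1/2 iff 1/2 = 1/2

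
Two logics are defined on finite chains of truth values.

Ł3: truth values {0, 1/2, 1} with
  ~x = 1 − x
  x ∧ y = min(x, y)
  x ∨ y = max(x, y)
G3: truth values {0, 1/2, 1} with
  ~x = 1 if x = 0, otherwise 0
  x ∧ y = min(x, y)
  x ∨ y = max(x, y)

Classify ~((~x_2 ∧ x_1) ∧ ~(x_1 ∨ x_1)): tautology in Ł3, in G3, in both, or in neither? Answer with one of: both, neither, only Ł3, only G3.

In Ł3: at x_1 = 1/2, x_2 = 0 the value is 1/2 — not a tautology.
In G3: every assignment gives 1 — tautology.

only G3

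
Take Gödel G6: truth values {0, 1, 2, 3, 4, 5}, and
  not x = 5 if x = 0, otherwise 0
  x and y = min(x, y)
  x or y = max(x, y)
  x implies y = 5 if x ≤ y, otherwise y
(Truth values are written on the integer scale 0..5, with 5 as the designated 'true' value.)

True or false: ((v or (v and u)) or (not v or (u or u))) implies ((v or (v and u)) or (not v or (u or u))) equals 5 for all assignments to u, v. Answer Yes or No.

At u = 2, v = 4, for instance:
v and u = 4 and 2 = 2
v or (v and u) = 4 or 2 = 4
not v = not 4 = 0
u or u = 2 or 2 = 2
not v or (u or u) = 0 or 2 = 2
(v or (v and u)) or (not v or (u or u)) = 4 or 2 = 4
((v or (v and u)) or (not v or (u or u))) implies ((v or (v and u)) or (not v or (u or u))) = 4 implies 4 = 5
and checking the remaining 35 assignments likewise gives ≥ 5 in every case.

Yes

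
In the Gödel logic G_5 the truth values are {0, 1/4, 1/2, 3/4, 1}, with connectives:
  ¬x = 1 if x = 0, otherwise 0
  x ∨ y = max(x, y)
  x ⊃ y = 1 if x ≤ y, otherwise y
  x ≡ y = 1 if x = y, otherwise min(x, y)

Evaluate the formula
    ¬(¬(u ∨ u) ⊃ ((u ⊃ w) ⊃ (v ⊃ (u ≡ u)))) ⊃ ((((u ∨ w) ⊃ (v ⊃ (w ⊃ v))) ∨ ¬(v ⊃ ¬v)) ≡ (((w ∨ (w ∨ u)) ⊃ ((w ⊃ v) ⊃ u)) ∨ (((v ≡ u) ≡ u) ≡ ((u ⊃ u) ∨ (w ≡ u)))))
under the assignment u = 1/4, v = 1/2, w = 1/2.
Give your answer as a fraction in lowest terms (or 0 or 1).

u ∨ u = 1/4 ∨ 1/4 = 1/4
¬(u ∨ u) = ¬1/4 = 0
u ⊃ w = 1/4 ⊃ 1/2 = 1
u ≡ u = 1/4 ≡ 1/4 = 1
v ⊃ (u ≡ u) = 1/2 ⊃ 1 = 1
(u ⊃ w) ⊃ (v ⊃ (u ≡ u)) = 1 ⊃ 1 = 1
¬(u ∨ u) ⊃ ((u ⊃ w) ⊃ (v ⊃ (u ≡ u))) = 0 ⊃ 1 = 1
¬(¬(u ∨ u) ⊃ ((u ⊃ w) ⊃ (v ⊃ (u ≡ u)))) = ¬1 = 0
u ∨ w = 1/4 ∨ 1/2 = 1/2
w ⊃ v = 1/2 ⊃ 1/2 = 1
v ⊃ (w ⊃ v) = 1/2 ⊃ 1 = 1
(u ∨ w) ⊃ (v ⊃ (w ⊃ v)) = 1/2 ⊃ 1 = 1
¬v = ¬1/2 = 0
v ⊃ ¬v = 1/2 ⊃ 0 = 0
¬(v ⊃ ¬v) = ¬0 = 1
((u ∨ w) ⊃ (v ⊃ (w ⊃ v))) ∨ ¬(v ⊃ ¬v) = 1 ∨ 1 = 1
w ∨ u = 1/2 ∨ 1/4 = 1/2
w ∨ (w ∨ u) = 1/2 ∨ 1/2 = 1/2
w ⊃ v = 1/2 ⊃ 1/2 = 1
(w ⊃ v) ⊃ u = 1 ⊃ 1/4 = 1/4
(w ∨ (w ∨ u)) ⊃ ((w ⊃ v) ⊃ u) = 1/2 ⊃ 1/4 = 1/4
v ≡ u = 1/2 ≡ 1/4 = 1/4
(v ≡ u) ≡ u = 1/4 ≡ 1/4 = 1
u ⊃ u = 1/4 ⊃ 1/4 = 1
w ≡ u = 1/2 ≡ 1/4 = 1/4
(u ⊃ u) ∨ (w ≡ u) = 1 ∨ 1/4 = 1
((v ≡ u) ≡ u) ≡ ((u ⊃ u) ∨ (w ≡ u)) = 1 ≡ 1 = 1
((w ∨ (w ∨ u)) ⊃ ((w ⊃ v) ⊃ u)) ∨ (((v ≡ u) ≡ u) ≡ ((u ⊃ u) ∨ (w ≡ u))) = 1/4 ∨ 1 = 1
(((u ∨ w) ⊃ (v ⊃ (w ⊃ v))) ∨ ¬(v ⊃ ¬v)) ≡ (((w ∨ (w ∨ u)) ⊃ ((w ⊃ v) ⊃ u)) ∨ (((v ≡ u) ≡ u) ≡ ((u ⊃ u) ∨ (w ≡ u)))) = 1 ≡ 1 = 1
¬(¬(u ∨ u) ⊃ ((u ⊃ w) ⊃ (v ⊃ (u ≡ u)))) ⊃ ((((u ∨ w) ⊃ (v ⊃ (w ⊃ v))) ∨ ¬(v ⊃ ¬v)) ≡ (((w ∨ (w ∨ u)) ⊃ ((w ⊃ v) ⊃ u)) ∨ (((v ≡ u) ≡ u) ≡ ((u ⊃ u) ∨ (w ≡ u))))) = 0 ⊃ 1 = 1

1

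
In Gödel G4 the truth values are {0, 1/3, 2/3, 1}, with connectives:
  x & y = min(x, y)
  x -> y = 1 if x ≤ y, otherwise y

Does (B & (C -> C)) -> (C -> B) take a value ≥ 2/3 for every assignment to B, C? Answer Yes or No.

Yes

B = 0, C = 0 ↦ 1
B = 0, C = 1/3 ↦ 1
B = 0, C = 2/3 ↦ 1
B = 0, C = 1 ↦ 1
B = 1/3, C = 0 ↦ 1
B = 1/3, C = 1/3 ↦ 1
B = 1/3, C = 2/3 ↦ 1
B = 1/3, C = 1 ↦ 1
B = 2/3, C = 0 ↦ 1
B = 2/3, C = 1/3 ↦ 1
B = 2/3, C = 2/3 ↦ 1
B = 2/3, C = 1 ↦ 1
B = 1, C = 0 ↦ 1
B = 1, C = 1/3 ↦ 1
B = 1, C = 2/3 ↦ 1
B = 1, C = 1 ↦ 1
Every assignment gives a value ≥ 2/3.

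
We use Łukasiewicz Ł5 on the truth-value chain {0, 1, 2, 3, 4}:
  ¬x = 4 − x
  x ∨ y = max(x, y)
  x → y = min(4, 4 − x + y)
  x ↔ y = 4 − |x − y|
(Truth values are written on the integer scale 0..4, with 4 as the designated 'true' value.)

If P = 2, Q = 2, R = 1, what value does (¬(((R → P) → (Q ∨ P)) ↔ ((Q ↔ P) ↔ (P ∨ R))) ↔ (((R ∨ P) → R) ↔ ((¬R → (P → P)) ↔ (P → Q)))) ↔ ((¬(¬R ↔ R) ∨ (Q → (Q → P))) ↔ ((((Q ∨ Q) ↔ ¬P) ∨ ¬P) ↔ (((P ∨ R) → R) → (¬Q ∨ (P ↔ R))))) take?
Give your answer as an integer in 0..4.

R → P = 1 → 2 = 4
Q ∨ P = 2 ∨ 2 = 2
(R → P) → (Q ∨ P) = 4 → 2 = 2
Q ↔ P = 2 ↔ 2 = 4
P ∨ R = 2 ∨ 1 = 2
(Q ↔ P) ↔ (P ∨ R) = 4 ↔ 2 = 2
((R → P) → (Q ∨ P)) ↔ ((Q ↔ P) ↔ (P ∨ R)) = 2 ↔ 2 = 4
¬(((R → P) → (Q ∨ P)) ↔ ((Q ↔ P) ↔ (P ∨ R))) = ¬4 = 0
R ∨ P = 1 ∨ 2 = 2
(R ∨ P) → R = 2 → 1 = 3
¬R = ¬1 = 3
P → P = 2 → 2 = 4
¬R → (P → P) = 3 → 4 = 4
P → Q = 2 → 2 = 4
(¬R → (P → P)) ↔ (P → Q) = 4 ↔ 4 = 4
((R ∨ P) → R) ↔ ((¬R → (P → P)) ↔ (P → Q)) = 3 ↔ 4 = 3
¬(((R → P) → (Q ∨ P)) ↔ ((Q ↔ P) ↔ (P ∨ R))) ↔ (((R ∨ P) → R) ↔ ((¬R → (P → P)) ↔ (P → Q))) = 0 ↔ 3 = 1
¬R = ¬1 = 3
¬R ↔ R = 3 ↔ 1 = 2
¬(¬R ↔ R) = ¬2 = 2
Q → P = 2 → 2 = 4
Q → (Q → P) = 2 → 4 = 4
¬(¬R ↔ R) ∨ (Q → (Q → P)) = 2 ∨ 4 = 4
Q ∨ Q = 2 ∨ 2 = 2
¬P = ¬2 = 2
(Q ∨ Q) ↔ ¬P = 2 ↔ 2 = 4
¬P = ¬2 = 2
((Q ∨ Q) ↔ ¬P) ∨ ¬P = 4 ∨ 2 = 4
P ∨ R = 2 ∨ 1 = 2
(P ∨ R) → R = 2 → 1 = 3
¬Q = ¬2 = 2
P ↔ R = 2 ↔ 1 = 3
¬Q ∨ (P ↔ R) = 2 ∨ 3 = 3
((P ∨ R) → R) → (¬Q ∨ (P ↔ R)) = 3 → 3 = 4
(((Q ∨ Q) ↔ ¬P) ∨ ¬P) ↔ (((P ∨ R) → R) → (¬Q ∨ (P ↔ R))) = 4 ↔ 4 = 4
(¬(¬R ↔ R) ∨ (Q → (Q → P))) ↔ ((((Q ∨ Q) ↔ ¬P) ∨ ¬P) ↔ (((P ∨ R) → R) → (¬Q ∨ (P ↔ R)))) = 4 ↔ 4 = 4
(¬(((R → P) → (Q ∨ P)) ↔ ((Q ↔ P) ↔ (P ∨ R))) ↔ (((R ∨ P) → R) ↔ ((¬R → (P → P)) ↔ (P → Q)))) ↔ ((¬(¬R ↔ R) ∨ (Q → (Q → P))) ↔ ((((Q ∨ Q) ↔ ¬P) ∨ ¬P) ↔ (((P ∨ R) → R) → (¬Q ∨ (P ↔ R))))) = 1 ↔ 4 = 1

1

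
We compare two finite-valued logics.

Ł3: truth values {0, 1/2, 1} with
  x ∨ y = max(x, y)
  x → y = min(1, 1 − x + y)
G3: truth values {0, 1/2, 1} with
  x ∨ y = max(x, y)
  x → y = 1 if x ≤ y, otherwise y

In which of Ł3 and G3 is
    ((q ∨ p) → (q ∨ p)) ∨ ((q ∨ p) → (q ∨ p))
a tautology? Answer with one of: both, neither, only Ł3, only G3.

both

In Ł3: every assignment gives 1 — tautology.
In G3: every assignment gives 1 — tautology.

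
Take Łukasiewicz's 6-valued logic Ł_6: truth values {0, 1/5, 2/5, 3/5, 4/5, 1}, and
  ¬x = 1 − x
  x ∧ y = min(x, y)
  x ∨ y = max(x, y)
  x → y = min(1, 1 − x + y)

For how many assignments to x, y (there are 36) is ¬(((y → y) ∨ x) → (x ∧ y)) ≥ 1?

11

value 1: 11 assignments (counts)
value 4/5: 9 assignments
value 3/5: 7 assignments
value 2/5: 5 assignments
value 1/5: 3 assignments
value 0: 1 assignment
So 11 of the 36 assignments meet the threshold.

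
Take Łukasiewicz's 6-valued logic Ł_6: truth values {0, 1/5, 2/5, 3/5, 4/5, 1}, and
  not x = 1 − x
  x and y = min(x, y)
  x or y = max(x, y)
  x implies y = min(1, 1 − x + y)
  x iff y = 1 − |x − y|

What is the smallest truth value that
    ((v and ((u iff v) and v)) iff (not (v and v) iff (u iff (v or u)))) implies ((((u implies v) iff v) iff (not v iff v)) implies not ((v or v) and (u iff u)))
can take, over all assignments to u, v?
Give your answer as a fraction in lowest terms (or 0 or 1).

Take u = 2/5, v = 3/5:
u iff v = 2/5 iff 3/5 = 4/5
(u iff v) and v = 4/5 and 3/5 = 3/5
v and ((u iff v) and v) = 3/5 and 3/5 = 3/5
v and v = 3/5 and 3/5 = 3/5
not (v and v) = not 3/5 = 2/5
v or u = 3/5 or 2/5 = 3/5
u iff (v or u) = 2/5 iff 3/5 = 4/5
not (v and v) iff (u iff (v or u)) = 2/5 iff 4/5 = 3/5
(v and ((u iff v) and v)) iff (not (v and v) iff (u iff (v or u))) = 3/5 iff 3/5 = 1
u implies v = 2/5 implies 3/5 = 1
(u implies v) iff v = 1 iff 3/5 = 3/5
not v = not 3/5 = 2/5
not v iff v = 2/5 iff 3/5 = 4/5
((u implies v) iff v) iff (not v iff v) = 3/5 iff 4/5 = 4/5
v or v = 3/5 or 3/5 = 3/5
u iff u = 2/5 iff 2/5 = 1
(v or v) and (u iff u) = 3/5 and 1 = 3/5
not ((v or v) and (u iff u)) = not 3/5 = 2/5
(((u implies v) iff v) iff (not v iff v)) implies not ((v or v) and (u iff u)) = 4/5 implies 2/5 = 3/5
((v and ((u iff v) and v)) iff (not (v and v) iff (u iff (v or u)))) implies ((((u implies v) iff v) iff (not v iff v)) implies not ((v or v) and (u iff u))) = 1 implies 3/5 = 3/5
No assignment yields a value below 3/5, so this is the minimum.

3/5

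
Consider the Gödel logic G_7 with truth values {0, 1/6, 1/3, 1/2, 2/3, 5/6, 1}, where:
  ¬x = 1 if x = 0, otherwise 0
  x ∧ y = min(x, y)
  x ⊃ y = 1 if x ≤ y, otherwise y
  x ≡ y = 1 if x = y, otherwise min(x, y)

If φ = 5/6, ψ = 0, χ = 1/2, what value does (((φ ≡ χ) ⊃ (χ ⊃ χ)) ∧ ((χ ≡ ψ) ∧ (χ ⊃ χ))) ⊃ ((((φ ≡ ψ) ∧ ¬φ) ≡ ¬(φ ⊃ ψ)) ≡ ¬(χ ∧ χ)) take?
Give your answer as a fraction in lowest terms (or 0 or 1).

1

φ ≡ χ = 5/6 ≡ 1/2 = 1/2
χ ⊃ χ = 1/2 ⊃ 1/2 = 1
(φ ≡ χ) ⊃ (χ ⊃ χ) = 1/2 ⊃ 1 = 1
χ ≡ ψ = 1/2 ≡ 0 = 0
χ ⊃ χ = 1/2 ⊃ 1/2 = 1
(χ ≡ ψ) ∧ (χ ⊃ χ) = 0 ∧ 1 = 0
((φ ≡ χ) ⊃ (χ ⊃ χ)) ∧ ((χ ≡ ψ) ∧ (χ ⊃ χ)) = 1 ∧ 0 = 0
φ ≡ ψ = 5/6 ≡ 0 = 0
¬φ = ¬5/6 = 0
(φ ≡ ψ) ∧ ¬φ = 0 ∧ 0 = 0
φ ⊃ ψ = 5/6 ⊃ 0 = 0
¬(φ ⊃ ψ) = ¬0 = 1
((φ ≡ ψ) ∧ ¬φ) ≡ ¬(φ ⊃ ψ) = 0 ≡ 1 = 0
χ ∧ χ = 1/2 ∧ 1/2 = 1/2
¬(χ ∧ χ) = ¬1/2 = 0
(((φ ≡ ψ) ∧ ¬φ) ≡ ¬(φ ⊃ ψ)) ≡ ¬(χ ∧ χ) = 0 ≡ 0 = 1
(((φ ≡ χ) ⊃ (χ ⊃ χ)) ∧ ((χ ≡ ψ) ∧ (χ ⊃ χ))) ⊃ ((((φ ≡ ψ) ∧ ¬φ) ≡ ¬(φ ⊃ ψ)) ≡ ¬(χ ∧ χ)) = 0 ⊃ 1 = 1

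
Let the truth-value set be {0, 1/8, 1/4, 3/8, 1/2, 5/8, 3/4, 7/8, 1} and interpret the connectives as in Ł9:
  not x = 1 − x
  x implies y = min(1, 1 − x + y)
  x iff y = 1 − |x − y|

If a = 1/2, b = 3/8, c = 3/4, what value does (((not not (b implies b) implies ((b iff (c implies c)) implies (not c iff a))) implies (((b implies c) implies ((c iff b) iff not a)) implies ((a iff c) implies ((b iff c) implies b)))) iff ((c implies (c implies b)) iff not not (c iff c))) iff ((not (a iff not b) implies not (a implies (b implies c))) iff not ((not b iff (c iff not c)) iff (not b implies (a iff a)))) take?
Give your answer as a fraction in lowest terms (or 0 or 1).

3/8

b implies b = 3/8 implies 3/8 = 1
not (b implies b) = not 1 = 0
not not (b implies b) = not 0 = 1
c implies c = 3/4 implies 3/4 = 1
b iff (c implies c) = 3/8 iff 1 = 3/8
not c = not 3/4 = 1/4
not c iff a = 1/4 iff 1/2 = 3/4
(b iff (c implies c)) implies (not c iff a) = 3/8 implies 3/4 = 1
not not (b implies b) implies ((b iff (c implies c)) implies (not c iff a)) = 1 implies 1 = 1
b implies c = 3/8 implies 3/4 = 1
c iff b = 3/4 iff 3/8 = 5/8
not a = not 1/2 = 1/2
(c iff b) iff not a = 5/8 iff 1/2 = 7/8
(b implies c) implies ((c iff b) iff not a) = 1 implies 7/8 = 7/8
a iff c = 1/2 iff 3/4 = 3/4
b iff c = 3/8 iff 3/4 = 5/8
(b iff c) implies b = 5/8 implies 3/8 = 3/4
(a iff c) implies ((b iff c) implies b) = 3/4 implies 3/4 = 1
((b implies c) implies ((c iff b) iff not a)) implies ((a iff c) implies ((b iff c) implies b)) = 7/8 implies 1 = 1
(not not (b implies b) implies ((b iff (c implies c)) implies (not c iff a))) implies (((b implies c) implies ((c iff b) iff not a)) implies ((a iff c) implies ((b iff c) implies b))) = 1 implies 1 = 1
c implies b = 3/4 implies 3/8 = 5/8
c implies (c implies b) = 3/4 implies 5/8 = 7/8
c iff c = 3/4 iff 3/4 = 1
not (c iff c) = not 1 = 0
not not (c iff c) = not 0 = 1
(c implies (c implies b)) iff not not (c iff c) = 7/8 iff 1 = 7/8
((not not (b implies b) implies ((b iff (c implies c)) implies (not c iff a))) implies (((b implies c) implies ((c iff b) iff not a)) implies ((a iff c) implies ((b iff c) implies b)))) iff ((c implies (c implies b)) iff not not (c iff c)) = 1 iff 7/8 = 7/8
not b = not 3/8 = 5/8
a iff not b = 1/2 iff 5/8 = 7/8
not (a iff not b) = not 7/8 = 1/8
b implies c = 3/8 implies 3/4 = 1
a implies (b implies c) = 1/2 implies 1 = 1
not (a implies (b implies c)) = not 1 = 0
not (a iff not b) implies not (a implies (b implies c)) = 1/8 implies 0 = 7/8
not b = not 3/8 = 5/8
not c = not 3/4 = 1/4
c iff not c = 3/4 iff 1/4 = 1/2
not b iff (c iff not c) = 5/8 iff 1/2 = 7/8
not b = not 3/8 = 5/8
a iff a = 1/2 iff 1/2 = 1
not b implies (a iff a) = 5/8 implies 1 = 1
(not b iff (c iff not c)) iff (not b implies (a iff a)) = 7/8 iff 1 = 7/8
not ((not b iff (c iff not c)) iff (not b implies (a iff a))) = not 7/8 = 1/8
(not (a iff not b) implies not (a implies (b implies c))) iff not ((not b iff (c iff not c)) iff (not b implies (a iff a))) = 7/8 iff 1/8 = 1/4
(((not not (b implies b) implies ((b iff (c implies c)) implies (not c iff a))) implies (((b implies c) implies ((c iff b) iff not a)) implies ((a iff c) implies ((b iff c) implies b)))) iff ((c implies (c implies b)) iff not not (c iff c))) iff ((not (a iff not b) implies not (a implies (b implies c))) iff not ((not b iff (c iff not c)) iff (not b implies (a iff a)))) = 7/8 iff 1/4 = 3/8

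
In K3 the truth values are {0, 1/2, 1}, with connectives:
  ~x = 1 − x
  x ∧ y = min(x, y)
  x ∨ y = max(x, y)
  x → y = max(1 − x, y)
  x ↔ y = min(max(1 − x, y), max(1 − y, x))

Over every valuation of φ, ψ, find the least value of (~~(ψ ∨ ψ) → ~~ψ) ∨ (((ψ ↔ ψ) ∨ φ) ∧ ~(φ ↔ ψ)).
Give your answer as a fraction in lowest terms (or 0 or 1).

1/2

Take φ = 0, ψ = 1/2:
ψ ∨ ψ = 1/2 ∨ 1/2 = 1/2
~(ψ ∨ ψ) = ~1/2 = 1/2
~~(ψ ∨ ψ) = ~1/2 = 1/2
~ψ = ~1/2 = 1/2
~~ψ = ~1/2 = 1/2
~~(ψ ∨ ψ) → ~~ψ = 1/2 → 1/2 = 1/2
ψ ↔ ψ = 1/2 ↔ 1/2 = 1/2
(ψ ↔ ψ) ∨ φ = 1/2 ∨ 0 = 1/2
φ ↔ ψ = 0 ↔ 1/2 = 1/2
~(φ ↔ ψ) = ~1/2 = 1/2
((ψ ↔ ψ) ∨ φ) ∧ ~(φ ↔ ψ) = 1/2 ∧ 1/2 = 1/2
(~~(ψ ∨ ψ) → ~~ψ) ∨ (((ψ ↔ ψ) ∨ φ) ∧ ~(φ ↔ ψ)) = 1/2 ∨ 1/2 = 1/2
No assignment yields a value below 1/2, so this is the minimum.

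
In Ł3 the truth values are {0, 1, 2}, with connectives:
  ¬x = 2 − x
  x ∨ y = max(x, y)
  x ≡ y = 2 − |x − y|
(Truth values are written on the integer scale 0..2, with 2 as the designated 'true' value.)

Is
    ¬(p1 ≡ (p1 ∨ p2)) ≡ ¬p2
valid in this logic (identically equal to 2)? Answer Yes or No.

Counterexample: take p1 = 0, p2 = 0.
p1 ∨ p2 = 0 ∨ 0 = 0
p1 ≡ (p1 ∨ p2) = 0 ≡ 0 = 2
¬(p1 ≡ (p1 ∨ p2)) = ¬2 = 0
¬p2 = ¬0 = 2
¬(p1 ≡ (p1 ∨ p2)) ≡ ¬p2 = 0 ≡ 2 = 0
This gives 0 ≠ 2.

No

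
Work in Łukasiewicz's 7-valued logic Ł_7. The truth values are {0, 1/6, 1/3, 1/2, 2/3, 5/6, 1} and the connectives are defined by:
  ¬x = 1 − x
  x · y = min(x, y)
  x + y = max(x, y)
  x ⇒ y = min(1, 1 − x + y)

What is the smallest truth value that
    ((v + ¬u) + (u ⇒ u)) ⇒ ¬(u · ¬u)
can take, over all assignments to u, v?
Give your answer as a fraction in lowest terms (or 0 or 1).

1/2

Take u = 1/2, v = 0:
¬u = ¬1/2 = 1/2
v + ¬u = 0 + 1/2 = 1/2
u ⇒ u = 1/2 ⇒ 1/2 = 1
(v + ¬u) + (u ⇒ u) = 1/2 + 1 = 1
¬u = ¬1/2 = 1/2
u · ¬u = 1/2 · 1/2 = 1/2
¬(u · ¬u) = ¬1/2 = 1/2
((v + ¬u) + (u ⇒ u)) ⇒ ¬(u · ¬u) = 1 ⇒ 1/2 = 1/2
No assignment yields a value below 1/2, so this is the minimum.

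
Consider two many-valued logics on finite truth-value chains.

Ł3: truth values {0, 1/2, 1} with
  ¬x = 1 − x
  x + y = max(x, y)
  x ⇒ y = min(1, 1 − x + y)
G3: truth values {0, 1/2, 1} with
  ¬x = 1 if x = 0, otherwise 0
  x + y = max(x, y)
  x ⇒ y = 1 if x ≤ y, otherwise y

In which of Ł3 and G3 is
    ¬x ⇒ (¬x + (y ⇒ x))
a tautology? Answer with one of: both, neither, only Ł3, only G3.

In Ł3: every assignment gives 1 — tautology.
In G3: every assignment gives 1 — tautology.

both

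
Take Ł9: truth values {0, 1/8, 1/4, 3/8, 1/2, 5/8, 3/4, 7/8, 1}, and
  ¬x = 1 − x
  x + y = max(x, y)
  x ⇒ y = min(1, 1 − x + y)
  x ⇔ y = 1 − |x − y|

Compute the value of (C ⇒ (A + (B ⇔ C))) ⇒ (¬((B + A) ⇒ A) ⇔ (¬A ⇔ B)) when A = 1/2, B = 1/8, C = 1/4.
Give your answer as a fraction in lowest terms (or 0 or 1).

3/8

B ⇔ C = 1/8 ⇔ 1/4 = 7/8
A + (B ⇔ C) = 1/2 + 7/8 = 7/8
C ⇒ (A + (B ⇔ C)) = 1/4 ⇒ 7/8 = 1
B + A = 1/8 + 1/2 = 1/2
(B + A) ⇒ A = 1/2 ⇒ 1/2 = 1
¬((B + A) ⇒ A) = ¬1 = 0
¬A = ¬1/2 = 1/2
¬A ⇔ B = 1/2 ⇔ 1/8 = 5/8
¬((B + A) ⇒ A) ⇔ (¬A ⇔ B) = 0 ⇔ 5/8 = 3/8
(C ⇒ (A + (B ⇔ C))) ⇒ (¬((B + A) ⇒ A) ⇔ (¬A ⇔ B)) = 1 ⇒ 3/8 = 3/8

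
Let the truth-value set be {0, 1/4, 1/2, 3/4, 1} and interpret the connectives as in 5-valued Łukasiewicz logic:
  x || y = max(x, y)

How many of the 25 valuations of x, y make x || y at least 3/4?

value 1: 9 assignments (counts)
value 3/4: 7 assignments (counts)
value 1/2: 5 assignments
value 1/4: 3 assignments
value 0: 1 assignment
So 16 of the 25 assignments meet the threshold.

16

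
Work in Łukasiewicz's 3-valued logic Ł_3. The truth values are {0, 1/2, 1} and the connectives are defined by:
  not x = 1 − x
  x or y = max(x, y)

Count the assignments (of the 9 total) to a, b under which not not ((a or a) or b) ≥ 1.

a = 0, b = 0 ↦ 0  <
a = 0, b = 1/2 ↦ 1/2  <
a = 0, b = 1 ↦ 1  ≥
a = 1/2, b = 0 ↦ 1/2  <
a = 1/2, b = 1/2 ↦ 1/2  <
a = 1/2, b = 1 ↦ 1  ≥
a = 1, b = 0 ↦ 1  ≥
a = 1, b = 1/2 ↦ 1  ≥
a = 1, b = 1 ↦ 1  ≥
So 5 of the 9 assignments meet the threshold.

5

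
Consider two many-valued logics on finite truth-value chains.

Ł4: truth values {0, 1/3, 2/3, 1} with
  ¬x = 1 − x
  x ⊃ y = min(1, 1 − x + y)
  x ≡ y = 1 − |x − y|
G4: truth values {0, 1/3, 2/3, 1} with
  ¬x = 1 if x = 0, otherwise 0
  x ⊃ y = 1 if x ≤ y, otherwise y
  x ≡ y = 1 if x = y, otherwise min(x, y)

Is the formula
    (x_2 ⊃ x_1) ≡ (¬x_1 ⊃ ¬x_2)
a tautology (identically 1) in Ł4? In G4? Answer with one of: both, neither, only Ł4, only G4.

only Ł4

In Ł4: every assignment gives 1 — tautology.
In G4: at x_1 = 1/3, x_2 = 2/3 the value is 1/3 — not a tautology.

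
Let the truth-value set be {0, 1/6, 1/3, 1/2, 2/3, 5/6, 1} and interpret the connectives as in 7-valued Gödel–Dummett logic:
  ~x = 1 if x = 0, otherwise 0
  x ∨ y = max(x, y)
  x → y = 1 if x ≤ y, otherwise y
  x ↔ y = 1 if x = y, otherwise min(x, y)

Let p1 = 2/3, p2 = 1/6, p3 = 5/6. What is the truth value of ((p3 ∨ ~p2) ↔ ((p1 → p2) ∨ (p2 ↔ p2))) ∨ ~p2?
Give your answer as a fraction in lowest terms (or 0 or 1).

~p2 = ~1/6 = 0
p3 ∨ ~p2 = 5/6 ∨ 0 = 5/6
p1 → p2 = 2/3 → 1/6 = 1/6
p2 ↔ p2 = 1/6 ↔ 1/6 = 1
(p1 → p2) ∨ (p2 ↔ p2) = 1/6 ∨ 1 = 1
(p3 ∨ ~p2) ↔ ((p1 → p2) ∨ (p2 ↔ p2)) = 5/6 ↔ 1 = 5/6
~p2 = ~1/6 = 0
((p3 ∨ ~p2) ↔ ((p1 → p2) ∨ (p2 ↔ p2))) ∨ ~p2 = 5/6 ∨ 0 = 5/6

5/6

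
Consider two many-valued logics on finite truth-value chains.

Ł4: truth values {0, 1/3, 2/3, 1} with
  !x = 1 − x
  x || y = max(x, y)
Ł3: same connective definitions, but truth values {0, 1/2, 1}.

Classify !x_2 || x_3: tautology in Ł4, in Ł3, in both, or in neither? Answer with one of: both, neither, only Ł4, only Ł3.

neither

In Ł4: at x_2 = 1/3, x_3 = 0 the value is 2/3 — not a tautology.
In Ł3: at x_2 = 1/2, x_3 = 0 the value is 1/2 — not a tautology.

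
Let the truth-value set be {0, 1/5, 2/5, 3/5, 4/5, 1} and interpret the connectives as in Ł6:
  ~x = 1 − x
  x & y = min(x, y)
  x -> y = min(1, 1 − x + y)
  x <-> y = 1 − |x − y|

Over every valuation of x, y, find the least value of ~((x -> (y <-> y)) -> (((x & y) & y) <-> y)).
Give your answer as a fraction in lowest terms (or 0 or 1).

Take x = 0, y = 0:
y <-> y = 0 <-> 0 = 1
x -> (y <-> y) = 0 -> 1 = 1
x & y = 0 & 0 = 0
(x & y) & y = 0 & 0 = 0
((x & y) & y) <-> y = 0 <-> 0 = 1
(x -> (y <-> y)) -> (((x & y) & y) <-> y) = 1 -> 1 = 1
~((x -> (y <-> y)) -> (((x & y) & y) <-> y)) = ~1 = 0
No assignment yields a value below 0, so this is the minimum.

0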